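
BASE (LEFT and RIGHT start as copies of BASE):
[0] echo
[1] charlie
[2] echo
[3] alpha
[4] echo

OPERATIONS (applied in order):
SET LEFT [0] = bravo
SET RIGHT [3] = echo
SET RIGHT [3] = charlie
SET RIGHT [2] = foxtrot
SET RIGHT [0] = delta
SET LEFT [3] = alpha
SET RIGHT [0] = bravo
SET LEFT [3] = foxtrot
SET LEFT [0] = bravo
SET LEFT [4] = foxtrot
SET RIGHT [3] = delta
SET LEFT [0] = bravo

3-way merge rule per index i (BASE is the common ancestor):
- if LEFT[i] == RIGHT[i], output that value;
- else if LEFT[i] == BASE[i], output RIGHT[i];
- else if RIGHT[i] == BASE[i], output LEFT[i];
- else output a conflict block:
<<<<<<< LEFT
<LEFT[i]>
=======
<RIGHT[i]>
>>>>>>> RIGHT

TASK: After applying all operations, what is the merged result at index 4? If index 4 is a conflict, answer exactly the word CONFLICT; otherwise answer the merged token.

Answer: foxtrot

Derivation:
Final LEFT:  [bravo, charlie, echo, foxtrot, foxtrot]
Final RIGHT: [bravo, charlie, foxtrot, delta, echo]
i=0: L=bravo R=bravo -> agree -> bravo
i=1: L=charlie R=charlie -> agree -> charlie
i=2: L=echo=BASE, R=foxtrot -> take RIGHT -> foxtrot
i=3: BASE=alpha L=foxtrot R=delta all differ -> CONFLICT
i=4: L=foxtrot, R=echo=BASE -> take LEFT -> foxtrot
Index 4 -> foxtrot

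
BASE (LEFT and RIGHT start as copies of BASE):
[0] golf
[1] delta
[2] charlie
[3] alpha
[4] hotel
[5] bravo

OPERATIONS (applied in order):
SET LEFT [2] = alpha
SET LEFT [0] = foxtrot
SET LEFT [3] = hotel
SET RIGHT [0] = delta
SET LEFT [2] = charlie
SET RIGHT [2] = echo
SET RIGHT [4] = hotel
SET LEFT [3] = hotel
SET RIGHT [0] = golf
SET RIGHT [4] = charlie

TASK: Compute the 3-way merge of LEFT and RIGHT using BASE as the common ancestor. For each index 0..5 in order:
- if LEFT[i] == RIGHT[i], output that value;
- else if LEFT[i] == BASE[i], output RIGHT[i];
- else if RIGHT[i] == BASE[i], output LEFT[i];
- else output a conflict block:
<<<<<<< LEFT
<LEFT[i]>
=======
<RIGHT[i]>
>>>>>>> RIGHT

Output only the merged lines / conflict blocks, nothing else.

Answer: foxtrot
delta
echo
hotel
charlie
bravo

Derivation:
Final LEFT:  [foxtrot, delta, charlie, hotel, hotel, bravo]
Final RIGHT: [golf, delta, echo, alpha, charlie, bravo]
i=0: L=foxtrot, R=golf=BASE -> take LEFT -> foxtrot
i=1: L=delta R=delta -> agree -> delta
i=2: L=charlie=BASE, R=echo -> take RIGHT -> echo
i=3: L=hotel, R=alpha=BASE -> take LEFT -> hotel
i=4: L=hotel=BASE, R=charlie -> take RIGHT -> charlie
i=5: L=bravo R=bravo -> agree -> bravo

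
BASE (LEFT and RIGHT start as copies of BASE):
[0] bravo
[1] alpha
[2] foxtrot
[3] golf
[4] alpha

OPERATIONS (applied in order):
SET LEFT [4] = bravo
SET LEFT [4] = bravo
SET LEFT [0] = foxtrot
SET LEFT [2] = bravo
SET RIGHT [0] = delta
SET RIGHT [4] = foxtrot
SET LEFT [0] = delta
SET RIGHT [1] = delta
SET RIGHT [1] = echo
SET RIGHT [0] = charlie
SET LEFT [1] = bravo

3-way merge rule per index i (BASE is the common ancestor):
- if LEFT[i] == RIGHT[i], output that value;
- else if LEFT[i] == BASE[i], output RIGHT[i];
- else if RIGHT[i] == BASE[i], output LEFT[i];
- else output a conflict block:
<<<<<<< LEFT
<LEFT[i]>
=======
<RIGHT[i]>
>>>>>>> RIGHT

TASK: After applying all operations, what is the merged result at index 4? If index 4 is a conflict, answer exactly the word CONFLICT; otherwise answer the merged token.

Final LEFT:  [delta, bravo, bravo, golf, bravo]
Final RIGHT: [charlie, echo, foxtrot, golf, foxtrot]
i=0: BASE=bravo L=delta R=charlie all differ -> CONFLICT
i=1: BASE=alpha L=bravo R=echo all differ -> CONFLICT
i=2: L=bravo, R=foxtrot=BASE -> take LEFT -> bravo
i=3: L=golf R=golf -> agree -> golf
i=4: BASE=alpha L=bravo R=foxtrot all differ -> CONFLICT
Index 4 -> CONFLICT

Answer: CONFLICT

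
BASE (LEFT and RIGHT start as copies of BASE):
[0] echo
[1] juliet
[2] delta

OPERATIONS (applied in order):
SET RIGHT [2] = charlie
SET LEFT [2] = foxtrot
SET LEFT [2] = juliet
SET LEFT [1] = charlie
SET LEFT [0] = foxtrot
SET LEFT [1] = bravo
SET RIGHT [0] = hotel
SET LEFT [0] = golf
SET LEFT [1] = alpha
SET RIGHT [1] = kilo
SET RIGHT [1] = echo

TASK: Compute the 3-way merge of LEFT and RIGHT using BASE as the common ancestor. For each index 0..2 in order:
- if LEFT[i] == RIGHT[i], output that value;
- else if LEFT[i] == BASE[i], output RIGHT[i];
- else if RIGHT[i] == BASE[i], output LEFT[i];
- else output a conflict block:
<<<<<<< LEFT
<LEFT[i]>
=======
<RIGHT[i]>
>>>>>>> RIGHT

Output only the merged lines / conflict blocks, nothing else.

Final LEFT:  [golf, alpha, juliet]
Final RIGHT: [hotel, echo, charlie]
i=0: BASE=echo L=golf R=hotel all differ -> CONFLICT
i=1: BASE=juliet L=alpha R=echo all differ -> CONFLICT
i=2: BASE=delta L=juliet R=charlie all differ -> CONFLICT

Answer: <<<<<<< LEFT
golf
=======
hotel
>>>>>>> RIGHT
<<<<<<< LEFT
alpha
=======
echo
>>>>>>> RIGHT
<<<<<<< LEFT
juliet
=======
charlie
>>>>>>> RIGHT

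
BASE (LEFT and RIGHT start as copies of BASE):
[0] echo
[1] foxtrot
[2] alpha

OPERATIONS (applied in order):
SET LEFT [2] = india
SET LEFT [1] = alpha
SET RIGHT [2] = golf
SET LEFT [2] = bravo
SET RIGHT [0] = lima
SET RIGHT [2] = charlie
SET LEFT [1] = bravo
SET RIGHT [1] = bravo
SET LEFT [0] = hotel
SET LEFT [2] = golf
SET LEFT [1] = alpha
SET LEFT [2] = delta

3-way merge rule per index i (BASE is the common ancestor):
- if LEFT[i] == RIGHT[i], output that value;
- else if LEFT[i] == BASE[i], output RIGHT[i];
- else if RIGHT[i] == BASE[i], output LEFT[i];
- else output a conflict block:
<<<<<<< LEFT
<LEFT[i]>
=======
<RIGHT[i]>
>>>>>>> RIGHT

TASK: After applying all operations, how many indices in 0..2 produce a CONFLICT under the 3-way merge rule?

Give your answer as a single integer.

Final LEFT:  [hotel, alpha, delta]
Final RIGHT: [lima, bravo, charlie]
i=0: BASE=echo L=hotel R=lima all differ -> CONFLICT
i=1: BASE=foxtrot L=alpha R=bravo all differ -> CONFLICT
i=2: BASE=alpha L=delta R=charlie all differ -> CONFLICT
Conflict count: 3

Answer: 3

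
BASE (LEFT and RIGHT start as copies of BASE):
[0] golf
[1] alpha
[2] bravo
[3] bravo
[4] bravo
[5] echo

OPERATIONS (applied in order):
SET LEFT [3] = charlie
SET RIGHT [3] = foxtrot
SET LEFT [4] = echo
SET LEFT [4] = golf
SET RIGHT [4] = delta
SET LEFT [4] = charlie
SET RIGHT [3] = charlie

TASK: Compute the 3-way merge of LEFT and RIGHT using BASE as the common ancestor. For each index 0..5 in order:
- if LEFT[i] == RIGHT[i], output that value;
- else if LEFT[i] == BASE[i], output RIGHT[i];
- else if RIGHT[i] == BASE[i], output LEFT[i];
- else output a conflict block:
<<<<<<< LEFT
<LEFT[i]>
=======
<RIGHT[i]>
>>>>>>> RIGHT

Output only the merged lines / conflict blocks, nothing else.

Final LEFT:  [golf, alpha, bravo, charlie, charlie, echo]
Final RIGHT: [golf, alpha, bravo, charlie, delta, echo]
i=0: L=golf R=golf -> agree -> golf
i=1: L=alpha R=alpha -> agree -> alpha
i=2: L=bravo R=bravo -> agree -> bravo
i=3: L=charlie R=charlie -> agree -> charlie
i=4: BASE=bravo L=charlie R=delta all differ -> CONFLICT
i=5: L=echo R=echo -> agree -> echo

Answer: golf
alpha
bravo
charlie
<<<<<<< LEFT
charlie
=======
delta
>>>>>>> RIGHT
echo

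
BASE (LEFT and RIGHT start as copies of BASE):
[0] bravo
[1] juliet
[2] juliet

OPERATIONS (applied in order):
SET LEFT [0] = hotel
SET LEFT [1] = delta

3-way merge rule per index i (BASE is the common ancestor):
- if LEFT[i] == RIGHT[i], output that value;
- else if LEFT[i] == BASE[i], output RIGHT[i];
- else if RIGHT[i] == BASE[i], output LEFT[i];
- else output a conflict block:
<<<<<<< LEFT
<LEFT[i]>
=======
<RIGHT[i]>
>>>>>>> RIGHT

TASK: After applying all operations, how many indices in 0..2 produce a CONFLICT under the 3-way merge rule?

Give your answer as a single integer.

Answer: 0

Derivation:
Final LEFT:  [hotel, delta, juliet]
Final RIGHT: [bravo, juliet, juliet]
i=0: L=hotel, R=bravo=BASE -> take LEFT -> hotel
i=1: L=delta, R=juliet=BASE -> take LEFT -> delta
i=2: L=juliet R=juliet -> agree -> juliet
Conflict count: 0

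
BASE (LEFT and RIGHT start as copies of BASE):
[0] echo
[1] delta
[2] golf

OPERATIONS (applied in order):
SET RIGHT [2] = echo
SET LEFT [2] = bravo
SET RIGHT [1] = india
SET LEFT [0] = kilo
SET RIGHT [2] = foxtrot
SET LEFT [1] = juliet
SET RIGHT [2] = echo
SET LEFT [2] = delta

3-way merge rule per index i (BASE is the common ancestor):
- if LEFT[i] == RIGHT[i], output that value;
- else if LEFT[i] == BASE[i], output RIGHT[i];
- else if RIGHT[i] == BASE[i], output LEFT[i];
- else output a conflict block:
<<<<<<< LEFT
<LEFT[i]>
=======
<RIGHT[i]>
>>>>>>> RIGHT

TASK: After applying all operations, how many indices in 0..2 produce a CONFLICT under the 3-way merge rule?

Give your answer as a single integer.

Final LEFT:  [kilo, juliet, delta]
Final RIGHT: [echo, india, echo]
i=0: L=kilo, R=echo=BASE -> take LEFT -> kilo
i=1: BASE=delta L=juliet R=india all differ -> CONFLICT
i=2: BASE=golf L=delta R=echo all differ -> CONFLICT
Conflict count: 2

Answer: 2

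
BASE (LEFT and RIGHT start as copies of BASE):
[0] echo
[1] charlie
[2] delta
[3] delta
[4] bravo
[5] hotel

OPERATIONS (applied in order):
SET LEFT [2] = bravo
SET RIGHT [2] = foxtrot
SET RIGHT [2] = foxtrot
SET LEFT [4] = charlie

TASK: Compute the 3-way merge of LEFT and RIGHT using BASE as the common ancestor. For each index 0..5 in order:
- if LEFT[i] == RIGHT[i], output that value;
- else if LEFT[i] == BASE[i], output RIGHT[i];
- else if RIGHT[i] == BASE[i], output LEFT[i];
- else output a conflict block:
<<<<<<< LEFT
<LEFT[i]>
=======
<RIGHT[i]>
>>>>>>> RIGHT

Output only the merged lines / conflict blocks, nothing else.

Answer: echo
charlie
<<<<<<< LEFT
bravo
=======
foxtrot
>>>>>>> RIGHT
delta
charlie
hotel

Derivation:
Final LEFT:  [echo, charlie, bravo, delta, charlie, hotel]
Final RIGHT: [echo, charlie, foxtrot, delta, bravo, hotel]
i=0: L=echo R=echo -> agree -> echo
i=1: L=charlie R=charlie -> agree -> charlie
i=2: BASE=delta L=bravo R=foxtrot all differ -> CONFLICT
i=3: L=delta R=delta -> agree -> delta
i=4: L=charlie, R=bravo=BASE -> take LEFT -> charlie
i=5: L=hotel R=hotel -> agree -> hotel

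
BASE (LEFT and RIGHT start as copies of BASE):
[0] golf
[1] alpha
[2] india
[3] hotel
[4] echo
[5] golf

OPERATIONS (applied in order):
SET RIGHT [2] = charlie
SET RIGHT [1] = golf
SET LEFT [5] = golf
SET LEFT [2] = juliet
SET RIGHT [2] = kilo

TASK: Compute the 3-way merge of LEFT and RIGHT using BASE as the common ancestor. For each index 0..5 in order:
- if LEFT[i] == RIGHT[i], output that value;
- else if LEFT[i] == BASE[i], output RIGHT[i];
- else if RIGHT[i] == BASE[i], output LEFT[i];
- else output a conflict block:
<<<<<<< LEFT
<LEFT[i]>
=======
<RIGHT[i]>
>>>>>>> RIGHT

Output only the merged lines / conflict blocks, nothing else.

Answer: golf
golf
<<<<<<< LEFT
juliet
=======
kilo
>>>>>>> RIGHT
hotel
echo
golf

Derivation:
Final LEFT:  [golf, alpha, juliet, hotel, echo, golf]
Final RIGHT: [golf, golf, kilo, hotel, echo, golf]
i=0: L=golf R=golf -> agree -> golf
i=1: L=alpha=BASE, R=golf -> take RIGHT -> golf
i=2: BASE=india L=juliet R=kilo all differ -> CONFLICT
i=3: L=hotel R=hotel -> agree -> hotel
i=4: L=echo R=echo -> agree -> echo
i=5: L=golf R=golf -> agree -> golf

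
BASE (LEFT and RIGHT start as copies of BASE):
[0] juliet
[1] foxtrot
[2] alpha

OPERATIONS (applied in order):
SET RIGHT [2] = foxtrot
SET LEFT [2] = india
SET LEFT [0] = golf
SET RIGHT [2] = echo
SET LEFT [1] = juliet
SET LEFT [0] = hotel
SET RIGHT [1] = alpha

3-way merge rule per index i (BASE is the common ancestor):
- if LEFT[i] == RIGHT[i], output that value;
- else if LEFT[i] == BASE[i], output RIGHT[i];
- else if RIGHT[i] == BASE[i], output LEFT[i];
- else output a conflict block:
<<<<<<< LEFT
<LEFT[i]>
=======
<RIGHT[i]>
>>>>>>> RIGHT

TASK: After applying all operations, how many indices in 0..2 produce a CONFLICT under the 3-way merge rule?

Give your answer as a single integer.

Answer: 2

Derivation:
Final LEFT:  [hotel, juliet, india]
Final RIGHT: [juliet, alpha, echo]
i=0: L=hotel, R=juliet=BASE -> take LEFT -> hotel
i=1: BASE=foxtrot L=juliet R=alpha all differ -> CONFLICT
i=2: BASE=alpha L=india R=echo all differ -> CONFLICT
Conflict count: 2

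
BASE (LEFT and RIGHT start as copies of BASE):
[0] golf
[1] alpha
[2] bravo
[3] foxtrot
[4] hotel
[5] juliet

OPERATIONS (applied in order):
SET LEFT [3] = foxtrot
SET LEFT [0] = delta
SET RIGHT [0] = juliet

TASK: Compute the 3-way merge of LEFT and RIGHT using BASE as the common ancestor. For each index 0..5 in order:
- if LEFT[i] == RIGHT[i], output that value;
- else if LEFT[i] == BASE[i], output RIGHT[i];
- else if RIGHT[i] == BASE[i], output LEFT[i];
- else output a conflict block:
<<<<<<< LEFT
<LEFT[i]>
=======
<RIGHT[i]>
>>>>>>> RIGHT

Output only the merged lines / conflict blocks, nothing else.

Final LEFT:  [delta, alpha, bravo, foxtrot, hotel, juliet]
Final RIGHT: [juliet, alpha, bravo, foxtrot, hotel, juliet]
i=0: BASE=golf L=delta R=juliet all differ -> CONFLICT
i=1: L=alpha R=alpha -> agree -> alpha
i=2: L=bravo R=bravo -> agree -> bravo
i=3: L=foxtrot R=foxtrot -> agree -> foxtrot
i=4: L=hotel R=hotel -> agree -> hotel
i=5: L=juliet R=juliet -> agree -> juliet

Answer: <<<<<<< LEFT
delta
=======
juliet
>>>>>>> RIGHT
alpha
bravo
foxtrot
hotel
juliet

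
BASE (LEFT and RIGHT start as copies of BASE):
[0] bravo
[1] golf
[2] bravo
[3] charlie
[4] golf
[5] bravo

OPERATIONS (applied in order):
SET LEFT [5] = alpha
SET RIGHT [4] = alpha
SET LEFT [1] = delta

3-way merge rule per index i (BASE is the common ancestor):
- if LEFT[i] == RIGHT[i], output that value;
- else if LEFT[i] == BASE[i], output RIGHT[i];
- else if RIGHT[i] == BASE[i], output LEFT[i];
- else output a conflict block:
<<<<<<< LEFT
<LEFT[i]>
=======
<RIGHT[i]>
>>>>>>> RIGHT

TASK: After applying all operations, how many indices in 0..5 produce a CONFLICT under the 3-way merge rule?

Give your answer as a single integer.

Final LEFT:  [bravo, delta, bravo, charlie, golf, alpha]
Final RIGHT: [bravo, golf, bravo, charlie, alpha, bravo]
i=0: L=bravo R=bravo -> agree -> bravo
i=1: L=delta, R=golf=BASE -> take LEFT -> delta
i=2: L=bravo R=bravo -> agree -> bravo
i=3: L=charlie R=charlie -> agree -> charlie
i=4: L=golf=BASE, R=alpha -> take RIGHT -> alpha
i=5: L=alpha, R=bravo=BASE -> take LEFT -> alpha
Conflict count: 0

Answer: 0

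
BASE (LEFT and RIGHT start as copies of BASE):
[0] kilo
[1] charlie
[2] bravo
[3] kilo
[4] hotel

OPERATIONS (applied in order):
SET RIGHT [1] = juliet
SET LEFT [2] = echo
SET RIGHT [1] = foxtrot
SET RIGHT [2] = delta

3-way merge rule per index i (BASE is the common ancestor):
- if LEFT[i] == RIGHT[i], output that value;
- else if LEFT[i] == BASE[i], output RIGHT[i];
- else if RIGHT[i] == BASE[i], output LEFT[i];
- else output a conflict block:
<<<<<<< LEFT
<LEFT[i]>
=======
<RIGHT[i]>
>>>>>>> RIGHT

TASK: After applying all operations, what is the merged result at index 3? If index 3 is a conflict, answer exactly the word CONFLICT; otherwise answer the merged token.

Answer: kilo

Derivation:
Final LEFT:  [kilo, charlie, echo, kilo, hotel]
Final RIGHT: [kilo, foxtrot, delta, kilo, hotel]
i=0: L=kilo R=kilo -> agree -> kilo
i=1: L=charlie=BASE, R=foxtrot -> take RIGHT -> foxtrot
i=2: BASE=bravo L=echo R=delta all differ -> CONFLICT
i=3: L=kilo R=kilo -> agree -> kilo
i=4: L=hotel R=hotel -> agree -> hotel
Index 3 -> kilo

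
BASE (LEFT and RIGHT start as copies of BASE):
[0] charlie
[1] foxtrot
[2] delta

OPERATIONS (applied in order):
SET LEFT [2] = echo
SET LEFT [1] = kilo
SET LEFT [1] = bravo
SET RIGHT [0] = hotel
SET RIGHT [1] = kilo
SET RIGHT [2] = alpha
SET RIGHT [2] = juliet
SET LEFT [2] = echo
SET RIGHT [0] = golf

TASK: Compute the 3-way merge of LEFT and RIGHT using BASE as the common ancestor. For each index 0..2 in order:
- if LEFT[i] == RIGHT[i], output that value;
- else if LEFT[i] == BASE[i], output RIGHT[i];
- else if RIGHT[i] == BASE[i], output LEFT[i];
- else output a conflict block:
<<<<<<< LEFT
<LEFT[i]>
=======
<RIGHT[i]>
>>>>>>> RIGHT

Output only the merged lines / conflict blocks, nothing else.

Final LEFT:  [charlie, bravo, echo]
Final RIGHT: [golf, kilo, juliet]
i=0: L=charlie=BASE, R=golf -> take RIGHT -> golf
i=1: BASE=foxtrot L=bravo R=kilo all differ -> CONFLICT
i=2: BASE=delta L=echo R=juliet all differ -> CONFLICT

Answer: golf
<<<<<<< LEFT
bravo
=======
kilo
>>>>>>> RIGHT
<<<<<<< LEFT
echo
=======
juliet
>>>>>>> RIGHT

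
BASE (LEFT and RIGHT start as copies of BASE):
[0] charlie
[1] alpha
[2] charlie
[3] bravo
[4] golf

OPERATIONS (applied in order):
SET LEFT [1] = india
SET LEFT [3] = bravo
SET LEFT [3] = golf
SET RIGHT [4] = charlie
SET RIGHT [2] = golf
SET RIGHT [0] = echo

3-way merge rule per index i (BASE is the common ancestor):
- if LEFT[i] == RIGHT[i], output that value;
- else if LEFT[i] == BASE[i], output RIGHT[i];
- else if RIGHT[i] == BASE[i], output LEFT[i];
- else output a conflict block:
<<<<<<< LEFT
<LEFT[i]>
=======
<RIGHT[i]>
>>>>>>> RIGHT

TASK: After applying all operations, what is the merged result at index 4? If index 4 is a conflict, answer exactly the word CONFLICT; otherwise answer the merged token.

Final LEFT:  [charlie, india, charlie, golf, golf]
Final RIGHT: [echo, alpha, golf, bravo, charlie]
i=0: L=charlie=BASE, R=echo -> take RIGHT -> echo
i=1: L=india, R=alpha=BASE -> take LEFT -> india
i=2: L=charlie=BASE, R=golf -> take RIGHT -> golf
i=3: L=golf, R=bravo=BASE -> take LEFT -> golf
i=4: L=golf=BASE, R=charlie -> take RIGHT -> charlie
Index 4 -> charlie

Answer: charlie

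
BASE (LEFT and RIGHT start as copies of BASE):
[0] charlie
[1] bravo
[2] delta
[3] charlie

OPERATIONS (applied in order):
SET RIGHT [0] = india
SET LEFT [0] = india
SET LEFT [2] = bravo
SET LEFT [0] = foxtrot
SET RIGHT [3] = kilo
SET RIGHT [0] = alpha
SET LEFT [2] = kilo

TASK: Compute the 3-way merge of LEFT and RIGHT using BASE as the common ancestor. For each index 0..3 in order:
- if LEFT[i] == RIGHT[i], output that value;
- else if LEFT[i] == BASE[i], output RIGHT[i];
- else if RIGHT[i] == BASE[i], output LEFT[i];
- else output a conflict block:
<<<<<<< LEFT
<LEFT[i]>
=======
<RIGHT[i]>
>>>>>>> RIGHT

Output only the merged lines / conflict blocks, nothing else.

Final LEFT:  [foxtrot, bravo, kilo, charlie]
Final RIGHT: [alpha, bravo, delta, kilo]
i=0: BASE=charlie L=foxtrot R=alpha all differ -> CONFLICT
i=1: L=bravo R=bravo -> agree -> bravo
i=2: L=kilo, R=delta=BASE -> take LEFT -> kilo
i=3: L=charlie=BASE, R=kilo -> take RIGHT -> kilo

Answer: <<<<<<< LEFT
foxtrot
=======
alpha
>>>>>>> RIGHT
bravo
kilo
kilo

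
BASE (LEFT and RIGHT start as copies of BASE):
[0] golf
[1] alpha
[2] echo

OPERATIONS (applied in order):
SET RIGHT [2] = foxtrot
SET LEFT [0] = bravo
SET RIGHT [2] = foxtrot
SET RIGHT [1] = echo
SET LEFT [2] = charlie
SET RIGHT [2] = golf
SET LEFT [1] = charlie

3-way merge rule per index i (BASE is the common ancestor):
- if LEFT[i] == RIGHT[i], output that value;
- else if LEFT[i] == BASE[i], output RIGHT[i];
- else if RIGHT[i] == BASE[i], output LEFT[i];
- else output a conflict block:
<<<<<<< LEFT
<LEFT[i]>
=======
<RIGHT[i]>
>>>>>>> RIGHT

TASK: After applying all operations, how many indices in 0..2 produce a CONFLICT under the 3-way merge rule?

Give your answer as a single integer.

Answer: 2

Derivation:
Final LEFT:  [bravo, charlie, charlie]
Final RIGHT: [golf, echo, golf]
i=0: L=bravo, R=golf=BASE -> take LEFT -> bravo
i=1: BASE=alpha L=charlie R=echo all differ -> CONFLICT
i=2: BASE=echo L=charlie R=golf all differ -> CONFLICT
Conflict count: 2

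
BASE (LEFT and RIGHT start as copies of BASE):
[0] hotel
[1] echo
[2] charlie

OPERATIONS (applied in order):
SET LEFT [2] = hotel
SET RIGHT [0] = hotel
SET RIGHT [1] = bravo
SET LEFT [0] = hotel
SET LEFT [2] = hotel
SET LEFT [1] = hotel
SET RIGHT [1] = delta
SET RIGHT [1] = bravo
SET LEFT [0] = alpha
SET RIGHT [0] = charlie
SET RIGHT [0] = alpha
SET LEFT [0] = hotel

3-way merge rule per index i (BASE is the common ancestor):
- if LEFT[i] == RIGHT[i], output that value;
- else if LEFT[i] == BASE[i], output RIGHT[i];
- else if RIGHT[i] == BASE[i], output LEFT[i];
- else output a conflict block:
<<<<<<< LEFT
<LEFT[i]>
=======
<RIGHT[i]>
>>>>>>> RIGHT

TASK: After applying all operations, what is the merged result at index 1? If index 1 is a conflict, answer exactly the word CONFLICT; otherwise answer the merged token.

Answer: CONFLICT

Derivation:
Final LEFT:  [hotel, hotel, hotel]
Final RIGHT: [alpha, bravo, charlie]
i=0: L=hotel=BASE, R=alpha -> take RIGHT -> alpha
i=1: BASE=echo L=hotel R=bravo all differ -> CONFLICT
i=2: L=hotel, R=charlie=BASE -> take LEFT -> hotel
Index 1 -> CONFLICT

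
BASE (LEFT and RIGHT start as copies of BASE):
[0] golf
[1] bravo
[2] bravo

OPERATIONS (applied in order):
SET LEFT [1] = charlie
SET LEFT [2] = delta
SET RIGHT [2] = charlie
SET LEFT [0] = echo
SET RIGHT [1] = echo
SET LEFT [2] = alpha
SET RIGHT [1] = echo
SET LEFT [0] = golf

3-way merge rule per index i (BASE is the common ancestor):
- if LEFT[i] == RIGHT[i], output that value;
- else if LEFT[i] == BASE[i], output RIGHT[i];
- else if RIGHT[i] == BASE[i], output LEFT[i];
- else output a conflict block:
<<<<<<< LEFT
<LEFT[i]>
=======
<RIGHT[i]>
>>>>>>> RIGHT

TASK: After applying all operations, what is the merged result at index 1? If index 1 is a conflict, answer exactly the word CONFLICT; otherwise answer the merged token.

Answer: CONFLICT

Derivation:
Final LEFT:  [golf, charlie, alpha]
Final RIGHT: [golf, echo, charlie]
i=0: L=golf R=golf -> agree -> golf
i=1: BASE=bravo L=charlie R=echo all differ -> CONFLICT
i=2: BASE=bravo L=alpha R=charlie all differ -> CONFLICT
Index 1 -> CONFLICT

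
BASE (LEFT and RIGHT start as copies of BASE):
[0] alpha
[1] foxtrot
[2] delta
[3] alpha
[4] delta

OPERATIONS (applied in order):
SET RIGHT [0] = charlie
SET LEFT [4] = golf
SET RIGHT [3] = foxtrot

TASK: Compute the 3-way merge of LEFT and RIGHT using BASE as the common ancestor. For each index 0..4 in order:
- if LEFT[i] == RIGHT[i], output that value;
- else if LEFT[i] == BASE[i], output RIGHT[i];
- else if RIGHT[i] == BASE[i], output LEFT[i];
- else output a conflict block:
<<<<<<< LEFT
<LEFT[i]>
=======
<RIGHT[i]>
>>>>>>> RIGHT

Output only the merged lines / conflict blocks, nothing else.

Final LEFT:  [alpha, foxtrot, delta, alpha, golf]
Final RIGHT: [charlie, foxtrot, delta, foxtrot, delta]
i=0: L=alpha=BASE, R=charlie -> take RIGHT -> charlie
i=1: L=foxtrot R=foxtrot -> agree -> foxtrot
i=2: L=delta R=delta -> agree -> delta
i=3: L=alpha=BASE, R=foxtrot -> take RIGHT -> foxtrot
i=4: L=golf, R=delta=BASE -> take LEFT -> golf

Answer: charlie
foxtrot
delta
foxtrot
golf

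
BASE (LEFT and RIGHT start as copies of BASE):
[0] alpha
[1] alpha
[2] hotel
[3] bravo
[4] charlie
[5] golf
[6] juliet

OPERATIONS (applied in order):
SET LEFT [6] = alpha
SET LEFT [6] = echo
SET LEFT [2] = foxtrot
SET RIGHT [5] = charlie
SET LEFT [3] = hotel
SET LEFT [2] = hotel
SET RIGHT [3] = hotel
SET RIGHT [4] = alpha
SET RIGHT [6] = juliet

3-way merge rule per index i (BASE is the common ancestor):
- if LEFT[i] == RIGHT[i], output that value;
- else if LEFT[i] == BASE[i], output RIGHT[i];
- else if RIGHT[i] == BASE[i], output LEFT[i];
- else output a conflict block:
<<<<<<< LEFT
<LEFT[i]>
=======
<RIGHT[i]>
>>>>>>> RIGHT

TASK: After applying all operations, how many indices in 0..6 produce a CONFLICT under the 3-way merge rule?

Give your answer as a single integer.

Final LEFT:  [alpha, alpha, hotel, hotel, charlie, golf, echo]
Final RIGHT: [alpha, alpha, hotel, hotel, alpha, charlie, juliet]
i=0: L=alpha R=alpha -> agree -> alpha
i=1: L=alpha R=alpha -> agree -> alpha
i=2: L=hotel R=hotel -> agree -> hotel
i=3: L=hotel R=hotel -> agree -> hotel
i=4: L=charlie=BASE, R=alpha -> take RIGHT -> alpha
i=5: L=golf=BASE, R=charlie -> take RIGHT -> charlie
i=6: L=echo, R=juliet=BASE -> take LEFT -> echo
Conflict count: 0

Answer: 0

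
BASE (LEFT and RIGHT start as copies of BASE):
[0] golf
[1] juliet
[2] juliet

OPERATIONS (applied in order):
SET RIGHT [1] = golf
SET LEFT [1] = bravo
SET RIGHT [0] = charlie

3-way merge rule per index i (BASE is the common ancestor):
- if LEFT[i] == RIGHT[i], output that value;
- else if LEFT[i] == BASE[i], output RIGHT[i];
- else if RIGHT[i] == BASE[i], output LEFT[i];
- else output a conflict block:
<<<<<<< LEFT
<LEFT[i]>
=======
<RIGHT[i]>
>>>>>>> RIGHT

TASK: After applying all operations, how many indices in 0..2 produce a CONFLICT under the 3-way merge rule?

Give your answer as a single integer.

Final LEFT:  [golf, bravo, juliet]
Final RIGHT: [charlie, golf, juliet]
i=0: L=golf=BASE, R=charlie -> take RIGHT -> charlie
i=1: BASE=juliet L=bravo R=golf all differ -> CONFLICT
i=2: L=juliet R=juliet -> agree -> juliet
Conflict count: 1

Answer: 1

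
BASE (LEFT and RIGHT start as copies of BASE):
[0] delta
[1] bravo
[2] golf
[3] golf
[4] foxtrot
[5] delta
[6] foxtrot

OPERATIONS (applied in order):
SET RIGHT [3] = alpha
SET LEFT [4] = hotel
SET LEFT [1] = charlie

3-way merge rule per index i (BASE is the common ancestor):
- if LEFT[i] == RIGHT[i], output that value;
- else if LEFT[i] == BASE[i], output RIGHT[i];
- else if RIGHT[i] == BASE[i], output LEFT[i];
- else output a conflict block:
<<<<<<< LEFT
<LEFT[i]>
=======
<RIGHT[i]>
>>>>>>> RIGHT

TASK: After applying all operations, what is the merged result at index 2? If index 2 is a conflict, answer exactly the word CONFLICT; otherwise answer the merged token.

Final LEFT:  [delta, charlie, golf, golf, hotel, delta, foxtrot]
Final RIGHT: [delta, bravo, golf, alpha, foxtrot, delta, foxtrot]
i=0: L=delta R=delta -> agree -> delta
i=1: L=charlie, R=bravo=BASE -> take LEFT -> charlie
i=2: L=golf R=golf -> agree -> golf
i=3: L=golf=BASE, R=alpha -> take RIGHT -> alpha
i=4: L=hotel, R=foxtrot=BASE -> take LEFT -> hotel
i=5: L=delta R=delta -> agree -> delta
i=6: L=foxtrot R=foxtrot -> agree -> foxtrot
Index 2 -> golf

Answer: golf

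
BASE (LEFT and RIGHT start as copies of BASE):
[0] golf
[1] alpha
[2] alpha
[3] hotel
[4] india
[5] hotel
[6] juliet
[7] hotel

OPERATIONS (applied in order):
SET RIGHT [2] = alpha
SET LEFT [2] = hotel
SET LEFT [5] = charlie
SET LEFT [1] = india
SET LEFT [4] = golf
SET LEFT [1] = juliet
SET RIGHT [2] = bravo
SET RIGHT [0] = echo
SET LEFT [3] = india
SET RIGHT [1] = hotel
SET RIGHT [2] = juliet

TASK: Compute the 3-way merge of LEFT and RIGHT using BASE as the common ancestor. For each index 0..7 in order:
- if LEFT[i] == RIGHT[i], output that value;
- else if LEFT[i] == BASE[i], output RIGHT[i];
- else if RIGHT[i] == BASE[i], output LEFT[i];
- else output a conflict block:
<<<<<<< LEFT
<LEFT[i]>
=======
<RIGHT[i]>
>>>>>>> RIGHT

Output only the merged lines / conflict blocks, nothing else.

Answer: echo
<<<<<<< LEFT
juliet
=======
hotel
>>>>>>> RIGHT
<<<<<<< LEFT
hotel
=======
juliet
>>>>>>> RIGHT
india
golf
charlie
juliet
hotel

Derivation:
Final LEFT:  [golf, juliet, hotel, india, golf, charlie, juliet, hotel]
Final RIGHT: [echo, hotel, juliet, hotel, india, hotel, juliet, hotel]
i=0: L=golf=BASE, R=echo -> take RIGHT -> echo
i=1: BASE=alpha L=juliet R=hotel all differ -> CONFLICT
i=2: BASE=alpha L=hotel R=juliet all differ -> CONFLICT
i=3: L=india, R=hotel=BASE -> take LEFT -> india
i=4: L=golf, R=india=BASE -> take LEFT -> golf
i=5: L=charlie, R=hotel=BASE -> take LEFT -> charlie
i=6: L=juliet R=juliet -> agree -> juliet
i=7: L=hotel R=hotel -> agree -> hotel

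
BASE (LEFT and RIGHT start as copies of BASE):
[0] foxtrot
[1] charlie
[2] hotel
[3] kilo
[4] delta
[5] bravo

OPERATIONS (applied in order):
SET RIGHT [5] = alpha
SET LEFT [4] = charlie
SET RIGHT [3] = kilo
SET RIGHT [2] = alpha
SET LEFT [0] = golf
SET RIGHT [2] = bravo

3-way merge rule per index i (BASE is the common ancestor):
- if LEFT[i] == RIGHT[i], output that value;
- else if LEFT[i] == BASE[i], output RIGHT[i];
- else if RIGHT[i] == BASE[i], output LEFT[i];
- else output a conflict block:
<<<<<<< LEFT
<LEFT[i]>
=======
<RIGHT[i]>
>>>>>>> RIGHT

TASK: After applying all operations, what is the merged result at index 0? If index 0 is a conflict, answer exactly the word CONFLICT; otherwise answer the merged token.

Answer: golf

Derivation:
Final LEFT:  [golf, charlie, hotel, kilo, charlie, bravo]
Final RIGHT: [foxtrot, charlie, bravo, kilo, delta, alpha]
i=0: L=golf, R=foxtrot=BASE -> take LEFT -> golf
i=1: L=charlie R=charlie -> agree -> charlie
i=2: L=hotel=BASE, R=bravo -> take RIGHT -> bravo
i=3: L=kilo R=kilo -> agree -> kilo
i=4: L=charlie, R=delta=BASE -> take LEFT -> charlie
i=5: L=bravo=BASE, R=alpha -> take RIGHT -> alpha
Index 0 -> golf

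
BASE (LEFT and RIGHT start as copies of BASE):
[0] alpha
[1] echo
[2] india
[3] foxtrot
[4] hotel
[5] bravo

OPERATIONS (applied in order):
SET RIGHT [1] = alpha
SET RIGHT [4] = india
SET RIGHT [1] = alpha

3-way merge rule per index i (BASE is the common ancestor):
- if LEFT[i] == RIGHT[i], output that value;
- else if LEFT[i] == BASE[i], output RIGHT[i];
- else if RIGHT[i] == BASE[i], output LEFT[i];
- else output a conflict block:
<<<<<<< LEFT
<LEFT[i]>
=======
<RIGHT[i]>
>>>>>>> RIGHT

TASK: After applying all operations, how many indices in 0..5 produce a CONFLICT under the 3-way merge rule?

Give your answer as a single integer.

Final LEFT:  [alpha, echo, india, foxtrot, hotel, bravo]
Final RIGHT: [alpha, alpha, india, foxtrot, india, bravo]
i=0: L=alpha R=alpha -> agree -> alpha
i=1: L=echo=BASE, R=alpha -> take RIGHT -> alpha
i=2: L=india R=india -> agree -> india
i=3: L=foxtrot R=foxtrot -> agree -> foxtrot
i=4: L=hotel=BASE, R=india -> take RIGHT -> india
i=5: L=bravo R=bravo -> agree -> bravo
Conflict count: 0

Answer: 0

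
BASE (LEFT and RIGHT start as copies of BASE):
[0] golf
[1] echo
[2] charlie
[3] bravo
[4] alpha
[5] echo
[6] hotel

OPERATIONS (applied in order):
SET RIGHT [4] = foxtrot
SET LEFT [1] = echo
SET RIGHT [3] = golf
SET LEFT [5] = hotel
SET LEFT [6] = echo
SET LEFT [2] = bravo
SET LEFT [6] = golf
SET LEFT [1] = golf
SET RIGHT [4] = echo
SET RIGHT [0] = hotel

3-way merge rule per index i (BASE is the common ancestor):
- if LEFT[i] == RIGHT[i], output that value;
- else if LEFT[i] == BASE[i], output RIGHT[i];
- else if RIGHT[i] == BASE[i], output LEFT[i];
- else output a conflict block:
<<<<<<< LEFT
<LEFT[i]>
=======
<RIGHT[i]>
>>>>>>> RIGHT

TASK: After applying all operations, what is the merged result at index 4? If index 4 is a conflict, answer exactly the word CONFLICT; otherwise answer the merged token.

Final LEFT:  [golf, golf, bravo, bravo, alpha, hotel, golf]
Final RIGHT: [hotel, echo, charlie, golf, echo, echo, hotel]
i=0: L=golf=BASE, R=hotel -> take RIGHT -> hotel
i=1: L=golf, R=echo=BASE -> take LEFT -> golf
i=2: L=bravo, R=charlie=BASE -> take LEFT -> bravo
i=3: L=bravo=BASE, R=golf -> take RIGHT -> golf
i=4: L=alpha=BASE, R=echo -> take RIGHT -> echo
i=5: L=hotel, R=echo=BASE -> take LEFT -> hotel
i=6: L=golf, R=hotel=BASE -> take LEFT -> golf
Index 4 -> echo

Answer: echo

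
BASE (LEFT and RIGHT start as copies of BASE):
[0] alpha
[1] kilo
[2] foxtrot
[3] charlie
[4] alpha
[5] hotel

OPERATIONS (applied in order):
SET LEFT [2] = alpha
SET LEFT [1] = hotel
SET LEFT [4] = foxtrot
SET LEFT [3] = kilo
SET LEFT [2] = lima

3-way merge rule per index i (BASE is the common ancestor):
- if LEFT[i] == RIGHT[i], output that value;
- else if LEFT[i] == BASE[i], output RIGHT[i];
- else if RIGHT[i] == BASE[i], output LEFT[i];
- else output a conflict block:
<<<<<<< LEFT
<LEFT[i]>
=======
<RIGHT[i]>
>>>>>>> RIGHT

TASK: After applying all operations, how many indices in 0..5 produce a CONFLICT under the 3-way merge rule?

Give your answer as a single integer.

Answer: 0

Derivation:
Final LEFT:  [alpha, hotel, lima, kilo, foxtrot, hotel]
Final RIGHT: [alpha, kilo, foxtrot, charlie, alpha, hotel]
i=0: L=alpha R=alpha -> agree -> alpha
i=1: L=hotel, R=kilo=BASE -> take LEFT -> hotel
i=2: L=lima, R=foxtrot=BASE -> take LEFT -> lima
i=3: L=kilo, R=charlie=BASE -> take LEFT -> kilo
i=4: L=foxtrot, R=alpha=BASE -> take LEFT -> foxtrot
i=5: L=hotel R=hotel -> agree -> hotel
Conflict count: 0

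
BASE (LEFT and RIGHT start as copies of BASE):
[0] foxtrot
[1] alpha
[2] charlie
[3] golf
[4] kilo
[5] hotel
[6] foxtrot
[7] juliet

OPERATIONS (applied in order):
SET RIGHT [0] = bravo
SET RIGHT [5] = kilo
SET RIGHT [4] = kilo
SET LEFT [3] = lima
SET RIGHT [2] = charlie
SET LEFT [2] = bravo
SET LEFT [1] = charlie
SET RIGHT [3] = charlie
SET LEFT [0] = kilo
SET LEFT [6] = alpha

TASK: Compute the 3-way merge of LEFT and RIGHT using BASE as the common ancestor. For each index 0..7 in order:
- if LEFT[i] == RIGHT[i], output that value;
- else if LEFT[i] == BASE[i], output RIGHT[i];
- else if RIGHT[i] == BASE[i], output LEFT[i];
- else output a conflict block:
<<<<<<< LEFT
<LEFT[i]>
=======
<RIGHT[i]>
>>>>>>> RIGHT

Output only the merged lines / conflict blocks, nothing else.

Final LEFT:  [kilo, charlie, bravo, lima, kilo, hotel, alpha, juliet]
Final RIGHT: [bravo, alpha, charlie, charlie, kilo, kilo, foxtrot, juliet]
i=0: BASE=foxtrot L=kilo R=bravo all differ -> CONFLICT
i=1: L=charlie, R=alpha=BASE -> take LEFT -> charlie
i=2: L=bravo, R=charlie=BASE -> take LEFT -> bravo
i=3: BASE=golf L=lima R=charlie all differ -> CONFLICT
i=4: L=kilo R=kilo -> agree -> kilo
i=5: L=hotel=BASE, R=kilo -> take RIGHT -> kilo
i=6: L=alpha, R=foxtrot=BASE -> take LEFT -> alpha
i=7: L=juliet R=juliet -> agree -> juliet

Answer: <<<<<<< LEFT
kilo
=======
bravo
>>>>>>> RIGHT
charlie
bravo
<<<<<<< LEFT
lima
=======
charlie
>>>>>>> RIGHT
kilo
kilo
alpha
juliet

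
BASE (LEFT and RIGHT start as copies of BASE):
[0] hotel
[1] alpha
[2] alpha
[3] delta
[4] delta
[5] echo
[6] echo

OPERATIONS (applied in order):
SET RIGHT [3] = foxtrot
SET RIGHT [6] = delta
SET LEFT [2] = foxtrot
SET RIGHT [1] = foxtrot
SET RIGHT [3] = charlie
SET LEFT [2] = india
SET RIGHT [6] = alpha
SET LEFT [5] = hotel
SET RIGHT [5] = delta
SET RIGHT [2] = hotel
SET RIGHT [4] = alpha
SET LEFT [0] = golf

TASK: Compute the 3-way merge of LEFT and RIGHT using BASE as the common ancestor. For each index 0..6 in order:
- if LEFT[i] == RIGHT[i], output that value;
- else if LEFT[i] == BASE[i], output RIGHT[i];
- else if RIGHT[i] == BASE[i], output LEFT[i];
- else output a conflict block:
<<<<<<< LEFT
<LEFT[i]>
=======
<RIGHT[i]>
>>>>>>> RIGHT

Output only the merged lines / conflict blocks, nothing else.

Final LEFT:  [golf, alpha, india, delta, delta, hotel, echo]
Final RIGHT: [hotel, foxtrot, hotel, charlie, alpha, delta, alpha]
i=0: L=golf, R=hotel=BASE -> take LEFT -> golf
i=1: L=alpha=BASE, R=foxtrot -> take RIGHT -> foxtrot
i=2: BASE=alpha L=india R=hotel all differ -> CONFLICT
i=3: L=delta=BASE, R=charlie -> take RIGHT -> charlie
i=4: L=delta=BASE, R=alpha -> take RIGHT -> alpha
i=5: BASE=echo L=hotel R=delta all differ -> CONFLICT
i=6: L=echo=BASE, R=alpha -> take RIGHT -> alpha

Answer: golf
foxtrot
<<<<<<< LEFT
india
=======
hotel
>>>>>>> RIGHT
charlie
alpha
<<<<<<< LEFT
hotel
=======
delta
>>>>>>> RIGHT
alpha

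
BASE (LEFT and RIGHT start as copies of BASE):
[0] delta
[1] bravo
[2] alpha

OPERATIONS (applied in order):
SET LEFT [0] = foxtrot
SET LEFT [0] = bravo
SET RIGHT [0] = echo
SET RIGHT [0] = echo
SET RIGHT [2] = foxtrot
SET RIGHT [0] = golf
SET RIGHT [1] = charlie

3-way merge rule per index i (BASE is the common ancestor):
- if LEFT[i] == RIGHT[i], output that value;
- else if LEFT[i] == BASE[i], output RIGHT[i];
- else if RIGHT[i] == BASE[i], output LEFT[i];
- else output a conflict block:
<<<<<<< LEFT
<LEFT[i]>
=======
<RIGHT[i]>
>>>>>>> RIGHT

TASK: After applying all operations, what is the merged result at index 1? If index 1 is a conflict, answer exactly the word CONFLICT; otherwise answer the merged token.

Final LEFT:  [bravo, bravo, alpha]
Final RIGHT: [golf, charlie, foxtrot]
i=0: BASE=delta L=bravo R=golf all differ -> CONFLICT
i=1: L=bravo=BASE, R=charlie -> take RIGHT -> charlie
i=2: L=alpha=BASE, R=foxtrot -> take RIGHT -> foxtrot
Index 1 -> charlie

Answer: charlie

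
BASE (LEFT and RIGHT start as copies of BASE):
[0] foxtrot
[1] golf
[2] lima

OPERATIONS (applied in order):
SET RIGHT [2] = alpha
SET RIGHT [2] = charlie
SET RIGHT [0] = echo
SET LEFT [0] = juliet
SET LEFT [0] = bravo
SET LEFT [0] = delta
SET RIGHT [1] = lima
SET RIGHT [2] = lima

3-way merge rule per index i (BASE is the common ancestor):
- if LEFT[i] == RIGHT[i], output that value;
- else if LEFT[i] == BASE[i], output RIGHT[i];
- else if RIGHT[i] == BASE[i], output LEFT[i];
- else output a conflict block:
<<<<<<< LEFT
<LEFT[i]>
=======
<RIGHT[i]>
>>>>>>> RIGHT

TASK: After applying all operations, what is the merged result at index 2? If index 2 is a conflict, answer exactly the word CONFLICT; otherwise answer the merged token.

Answer: lima

Derivation:
Final LEFT:  [delta, golf, lima]
Final RIGHT: [echo, lima, lima]
i=0: BASE=foxtrot L=delta R=echo all differ -> CONFLICT
i=1: L=golf=BASE, R=lima -> take RIGHT -> lima
i=2: L=lima R=lima -> agree -> lima
Index 2 -> lima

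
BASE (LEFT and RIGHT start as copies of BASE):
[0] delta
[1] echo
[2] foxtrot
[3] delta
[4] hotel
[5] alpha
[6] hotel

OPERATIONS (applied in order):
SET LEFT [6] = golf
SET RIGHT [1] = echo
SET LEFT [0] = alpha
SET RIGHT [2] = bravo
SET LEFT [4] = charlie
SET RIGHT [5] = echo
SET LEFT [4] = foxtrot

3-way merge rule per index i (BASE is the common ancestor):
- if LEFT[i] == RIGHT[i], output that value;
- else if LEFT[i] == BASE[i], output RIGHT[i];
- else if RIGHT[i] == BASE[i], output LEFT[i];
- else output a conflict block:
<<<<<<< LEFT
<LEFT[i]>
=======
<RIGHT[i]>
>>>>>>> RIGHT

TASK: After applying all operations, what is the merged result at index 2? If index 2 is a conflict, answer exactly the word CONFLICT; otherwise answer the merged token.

Final LEFT:  [alpha, echo, foxtrot, delta, foxtrot, alpha, golf]
Final RIGHT: [delta, echo, bravo, delta, hotel, echo, hotel]
i=0: L=alpha, R=delta=BASE -> take LEFT -> alpha
i=1: L=echo R=echo -> agree -> echo
i=2: L=foxtrot=BASE, R=bravo -> take RIGHT -> bravo
i=3: L=delta R=delta -> agree -> delta
i=4: L=foxtrot, R=hotel=BASE -> take LEFT -> foxtrot
i=5: L=alpha=BASE, R=echo -> take RIGHT -> echo
i=6: L=golf, R=hotel=BASE -> take LEFT -> golf
Index 2 -> bravo

Answer: bravo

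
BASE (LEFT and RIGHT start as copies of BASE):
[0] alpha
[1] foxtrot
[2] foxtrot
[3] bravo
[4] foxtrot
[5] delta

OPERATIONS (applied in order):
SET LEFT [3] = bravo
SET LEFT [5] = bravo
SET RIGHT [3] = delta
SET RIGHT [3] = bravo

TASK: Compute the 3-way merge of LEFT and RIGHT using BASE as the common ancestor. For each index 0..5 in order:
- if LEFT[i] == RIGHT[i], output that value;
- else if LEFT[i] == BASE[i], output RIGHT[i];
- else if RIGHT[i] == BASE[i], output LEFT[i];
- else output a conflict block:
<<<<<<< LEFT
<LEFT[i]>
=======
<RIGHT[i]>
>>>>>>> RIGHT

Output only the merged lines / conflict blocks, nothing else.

Answer: alpha
foxtrot
foxtrot
bravo
foxtrot
bravo

Derivation:
Final LEFT:  [alpha, foxtrot, foxtrot, bravo, foxtrot, bravo]
Final RIGHT: [alpha, foxtrot, foxtrot, bravo, foxtrot, delta]
i=0: L=alpha R=alpha -> agree -> alpha
i=1: L=foxtrot R=foxtrot -> agree -> foxtrot
i=2: L=foxtrot R=foxtrot -> agree -> foxtrot
i=3: L=bravo R=bravo -> agree -> bravo
i=4: L=foxtrot R=foxtrot -> agree -> foxtrot
i=5: L=bravo, R=delta=BASE -> take LEFT -> bravo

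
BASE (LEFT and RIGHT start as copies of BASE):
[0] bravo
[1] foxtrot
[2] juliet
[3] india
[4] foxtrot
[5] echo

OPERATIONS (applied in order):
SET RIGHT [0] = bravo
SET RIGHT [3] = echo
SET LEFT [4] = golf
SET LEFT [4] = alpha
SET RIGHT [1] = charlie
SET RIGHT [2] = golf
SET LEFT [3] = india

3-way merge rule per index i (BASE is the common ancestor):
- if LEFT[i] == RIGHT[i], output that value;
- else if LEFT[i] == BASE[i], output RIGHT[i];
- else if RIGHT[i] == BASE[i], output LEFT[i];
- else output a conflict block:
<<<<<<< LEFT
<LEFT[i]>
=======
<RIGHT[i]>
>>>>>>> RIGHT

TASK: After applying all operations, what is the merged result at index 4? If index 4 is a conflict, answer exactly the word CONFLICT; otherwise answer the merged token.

Final LEFT:  [bravo, foxtrot, juliet, india, alpha, echo]
Final RIGHT: [bravo, charlie, golf, echo, foxtrot, echo]
i=0: L=bravo R=bravo -> agree -> bravo
i=1: L=foxtrot=BASE, R=charlie -> take RIGHT -> charlie
i=2: L=juliet=BASE, R=golf -> take RIGHT -> golf
i=3: L=india=BASE, R=echo -> take RIGHT -> echo
i=4: L=alpha, R=foxtrot=BASE -> take LEFT -> alpha
i=5: L=echo R=echo -> agree -> echo
Index 4 -> alpha

Answer: alpha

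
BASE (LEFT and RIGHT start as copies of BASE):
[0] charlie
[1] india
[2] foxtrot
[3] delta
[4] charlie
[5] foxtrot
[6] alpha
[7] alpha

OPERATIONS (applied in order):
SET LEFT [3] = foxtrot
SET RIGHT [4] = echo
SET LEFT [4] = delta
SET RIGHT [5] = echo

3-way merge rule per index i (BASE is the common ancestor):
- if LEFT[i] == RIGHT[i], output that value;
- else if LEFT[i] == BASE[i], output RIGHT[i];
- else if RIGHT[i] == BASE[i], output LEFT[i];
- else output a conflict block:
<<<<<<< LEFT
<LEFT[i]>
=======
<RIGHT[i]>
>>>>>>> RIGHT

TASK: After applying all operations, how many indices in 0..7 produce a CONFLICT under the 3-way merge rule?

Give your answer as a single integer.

Final LEFT:  [charlie, india, foxtrot, foxtrot, delta, foxtrot, alpha, alpha]
Final RIGHT: [charlie, india, foxtrot, delta, echo, echo, alpha, alpha]
i=0: L=charlie R=charlie -> agree -> charlie
i=1: L=india R=india -> agree -> india
i=2: L=foxtrot R=foxtrot -> agree -> foxtrot
i=3: L=foxtrot, R=delta=BASE -> take LEFT -> foxtrot
i=4: BASE=charlie L=delta R=echo all differ -> CONFLICT
i=5: L=foxtrot=BASE, R=echo -> take RIGHT -> echo
i=6: L=alpha R=alpha -> agree -> alpha
i=7: L=alpha R=alpha -> agree -> alpha
Conflict count: 1

Answer: 1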